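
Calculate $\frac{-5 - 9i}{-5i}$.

Multiply numerator and denominator by conjugate (5i):
= (-5 - 9i)(5i) / (0^2 + (-5)^2)
= (45 - 25i) / 25
Divide through by 5: (9 - 5i) / 5
= 9/5 - i


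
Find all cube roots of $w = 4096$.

|w| = 4096, arg(w) = 0°
Root modulus = 4096^(1/3) = 16
Root arguments: θ_k = (0° + 360°k)/3 for k = 0, 1, ..., 2
Roots: 16, -8 + 8*sqrt(3)i, -8 - 8*sqrt(3)i


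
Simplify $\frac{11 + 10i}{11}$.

Divisor is real, so divide each part by 11:
= 1 + (10/11)i


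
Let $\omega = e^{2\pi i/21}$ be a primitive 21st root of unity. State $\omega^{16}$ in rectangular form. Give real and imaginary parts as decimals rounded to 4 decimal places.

ω^16 = e^(2πi·16/21) = e^(i·32π/21)
= cos(32π/21) + i sin(32π/21)
= 0.0747 - 0.9972i


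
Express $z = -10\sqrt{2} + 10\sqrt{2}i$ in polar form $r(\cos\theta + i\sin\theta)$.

r = |z| = sqrt(a^2 + b^2) = sqrt((-10*sqrt(2))^2 + (10*sqrt(2))^2) = sqrt(200 + 200) = sqrt(400) = 20
θ = arctan(b/a) = arctan(14.1421/-14.1421) (quadrant-adjusted) = 135°
z = 20(cos 135° + i sin 135°)


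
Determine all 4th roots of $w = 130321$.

|w| = 130321, arg(w) = 0°
Root modulus = 130321^(1/4) = 19
Root arguments: θ_k = (0° + 360°k)/4 for k = 0, 1, ..., 3
Roots: 19, 19i, -19, -19i


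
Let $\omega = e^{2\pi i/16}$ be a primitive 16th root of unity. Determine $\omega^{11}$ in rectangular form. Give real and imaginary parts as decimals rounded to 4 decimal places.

ω^11 = e^(2πi·11/16) = e^(i·11π/8)
= cos(11π/8) + i sin(11π/8)
= -0.3827 - 0.9239i


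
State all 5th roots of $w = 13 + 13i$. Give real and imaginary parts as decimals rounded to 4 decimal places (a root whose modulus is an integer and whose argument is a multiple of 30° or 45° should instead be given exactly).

|w| = sqrt(338) ≈ 18.384776, arg(w) = 45°
Root modulus = sqrt(338)^(1/5) ≈ 1.790159
Root arguments: θ_k = (45° + 360°k)/5 for k = 0, 1, ..., 4
Compute each root as (root modulus)(cos θ_k + i sin θ_k) using full-precision intermediates, then round to 4 decimal places.
Roots: 1.7681 + 0.2800i, 0.2800 + 1.7681i, -1.5950 + 0.8127i, -1.2658 - 1.2658i, 0.8127 - 1.5950i


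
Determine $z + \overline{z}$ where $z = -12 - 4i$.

z + conjugate(z) = (a + bi) + (a - bi) = 2a
= 2 * (-12) = -24


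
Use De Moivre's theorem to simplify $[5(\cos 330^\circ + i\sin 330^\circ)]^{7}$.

By De Moivre: z^n = r^n(cos(nθ) + i sin(nθ))
= 5^7(cos(7*330°) + i sin(7*330°))
= 78125(cos 150° + i sin 150°)
= -78125*sqrt(3)/2 + (78125/2)i


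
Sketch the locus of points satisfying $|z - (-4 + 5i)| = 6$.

|z - z0| = r describes a circle centered at z0 with radius r
Here z0 = -4 + 5i and r = 6
Locus: Circle centered at (-4, 5) with radius 6


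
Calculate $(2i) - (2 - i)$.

(0 - 2) + (2 - (-1))i = -2 + 3i


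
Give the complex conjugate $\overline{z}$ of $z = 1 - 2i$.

If z = a + bi, then conjugate(z) = a - bi
conjugate(1 - 2i) = 1 + 2i


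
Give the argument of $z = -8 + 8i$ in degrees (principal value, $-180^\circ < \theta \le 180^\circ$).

θ = arctan(b/a) = arctan(8/-8) (quadrant-adjusted) = 135°


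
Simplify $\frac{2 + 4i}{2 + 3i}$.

Multiply numerator and denominator by conjugate (2 - 3i):
= (2 + 4i)(2 - 3i) / (2^2 + 3^2)
= (16 + 2i) / 13
= 16/13 + (2/13)i


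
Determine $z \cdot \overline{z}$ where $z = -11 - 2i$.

z * conjugate(z) = |z|^2 = a^2 + b^2
= (-11)^2 + (-2)^2 = 125


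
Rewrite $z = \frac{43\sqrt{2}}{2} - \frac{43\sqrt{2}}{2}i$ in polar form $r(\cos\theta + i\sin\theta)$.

r = |z| = sqrt(a^2 + b^2) = sqrt((43*sqrt(2)/2)^2 + (-43*sqrt(2)/2)^2) = sqrt(1849/2 + 1849/2) = sqrt(1849) = 43
θ = arctan(b/a) = arctan(-30.4056/30.4056) (quadrant-adjusted) = 315°
z = 43(cos 315° + i sin 315°)


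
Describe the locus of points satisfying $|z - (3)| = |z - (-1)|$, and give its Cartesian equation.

|z - z1| = |z - z2| means z is equidistant from z1 and z2,
i.e. the perpendicular bisector of the segment from (3, 0) to (-1, 0) (midpoint (1, 0)).
With z = x + yi, square both sides:
(x - 3)^2 + (y - 0)^2 = (x - (-1))^2 + (y - 0)^2
The x^2 and y^2 terms cancel: -8x + 0y = 1 - 9 = -8
Simplify: x = 1
Locus: Perpendicular bisector of the segment from (3, 0) to (-1, 0): the line x = 1


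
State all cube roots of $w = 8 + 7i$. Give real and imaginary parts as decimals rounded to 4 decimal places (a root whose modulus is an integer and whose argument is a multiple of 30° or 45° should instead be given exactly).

|w| = sqrt(113) ≈ 10.630146, arg(w) ≈ 41.185925°
Root modulus = sqrt(113)^(1/3) ≈ 2.198770
Root arguments: θ_k = (arg(w) + 360°k)/3 for k = 0, 1, ..., 2
Compute each root as (root modulus)(cos θ_k + i sin θ_k) using full-precision intermediates, then round to 4 decimal places.
Roots: 2.1360 + 0.5218i, -1.5199 + 1.5889i, -0.6161 - 2.1107i


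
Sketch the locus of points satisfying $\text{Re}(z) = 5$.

Re(z) = x where z = x + yi; the equation x = 5 is satisfied by all points with that x-coordinate
Locus: Vertical line x = 5


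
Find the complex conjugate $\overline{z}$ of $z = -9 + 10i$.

If z = a + bi, then conjugate(z) = a - bi
conjugate(-9 + 10i) = -9 - 10i


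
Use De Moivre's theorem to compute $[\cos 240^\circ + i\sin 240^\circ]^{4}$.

By De Moivre: z^n = r^n(cos(nθ) + i sin(nθ))
= 1^4(cos(4*240°) + i sin(4*240°))
= 1(cos 240° + i sin 240°)
= -1/2 - (sqrt(3)/2)i


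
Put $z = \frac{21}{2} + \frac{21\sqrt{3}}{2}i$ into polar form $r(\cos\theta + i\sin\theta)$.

r = |z| = sqrt(a^2 + b^2) = sqrt((21/2)^2 + (21*sqrt(3)/2)^2) = sqrt(441/4 + 1323/4) = sqrt(441) = 21
θ = arctan(b/a) = arctan(18.1865/10.5) (quadrant-adjusted) = 60°
z = 21(cos 60° + i sin 60°)


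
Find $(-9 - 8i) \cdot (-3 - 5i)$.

(a1*a2 - b1*b2) + (a1*b2 + b1*a2)i
= (27 - 40) + (45 + 24)i
= -13 + 69i


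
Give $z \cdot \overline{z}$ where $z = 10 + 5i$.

z * conjugate(z) = |z|^2 = a^2 + b^2
= 10^2 + 5^2 = 125


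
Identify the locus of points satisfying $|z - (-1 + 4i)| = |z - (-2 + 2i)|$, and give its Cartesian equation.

|z - z1| = |z - z2| means z is equidistant from z1 and z2,
i.e. the perpendicular bisector of the segment from (-1, 4) to (-2, 2) (midpoint (-3/2, 3)).
With z = x + yi, square both sides:
(x - (-1))^2 + (y - 4)^2 = (x - (-2))^2 + (y - 2)^2
The x^2 and y^2 terms cancel: -2x + (-4)y = 8 - 17 = -9
Simplify: 2x + 4y = 9
Locus: Perpendicular bisector of the segment from (-1, 4) to (-2, 2): the line 2x + 4y = 9


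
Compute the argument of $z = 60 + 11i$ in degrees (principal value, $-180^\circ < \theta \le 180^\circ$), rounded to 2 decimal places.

θ = arctan(b/a) = arctan(11/60) (quadrant-adjusted) = 10.39°


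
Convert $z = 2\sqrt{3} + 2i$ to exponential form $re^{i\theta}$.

r = |z| = sqrt((2*sqrt(3))^2 + (2)^2) = sqrt(12 + 4) = sqrt(16) = 4
θ = arctan(b/a) = arctan(2/3.4641) (quadrant-adjusted) = 30° = π/6
z = 4e^(i*π/6)


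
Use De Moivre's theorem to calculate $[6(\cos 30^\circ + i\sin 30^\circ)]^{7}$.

By De Moivre: z^n = r^n(cos(nθ) + i sin(nθ))
= 6^7(cos(7*30°) + i sin(7*30°))
= 279936(cos 210° + i sin 210°)
= -139968*sqrt(3) - 139968i


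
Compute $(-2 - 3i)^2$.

(a + bi)^2 = a^2 - b^2 + 2abi
= (-2)^2 - (-3)^2 + 2*(-2)*(-3)i
= -5 + 12i


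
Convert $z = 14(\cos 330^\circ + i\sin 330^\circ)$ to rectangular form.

a = r cos θ = 14 * sqrt(3)/2 = 7*sqrt(3)
b = r sin θ = 14 * -1/2 = -7
z = 7*sqrt(3) - 7i


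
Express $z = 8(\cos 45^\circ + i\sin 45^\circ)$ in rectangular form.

a = r cos θ = 8 * sqrt(2)/2 = 4*sqrt(2)
b = r sin θ = 8 * sqrt(2)/2 = 4*sqrt(2)
z = 4*sqrt(2) + 4*sqrt(2)i


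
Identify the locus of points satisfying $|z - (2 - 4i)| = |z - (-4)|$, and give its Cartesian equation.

|z - z1| = |z - z2| means z is equidistant from z1 and z2,
i.e. the perpendicular bisector of the segment from (2, -4) to (-4, 0) (midpoint (-1, -2)).
With z = x + yi, square both sides:
(x - 2)^2 + (y - (-4))^2 = (x - (-4))^2 + (y - 0)^2
The x^2 and y^2 terms cancel: -12x + 8y = 16 - 20 = -4
Simplify: 3x - 2y = 1
Locus: Perpendicular bisector of the segment from (2, -4) to (-4, 0): the line 3x - 2y = 1


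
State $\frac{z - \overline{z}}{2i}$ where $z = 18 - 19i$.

z - conjugate(z) = 2bi
(z - conjugate(z))/(2i) = 2bi/(2i) = b = -19


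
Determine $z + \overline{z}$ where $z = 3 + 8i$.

z + conjugate(z) = (a + bi) + (a - bi) = 2a
= 2 * 3 = 6


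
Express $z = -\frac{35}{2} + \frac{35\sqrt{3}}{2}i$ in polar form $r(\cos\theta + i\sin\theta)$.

r = |z| = sqrt(a^2 + b^2) = sqrt((-35/2)^2 + (35*sqrt(3)/2)^2) = sqrt(1225/4 + 3675/4) = sqrt(1225) = 35
θ = arctan(b/a) = arctan(30.3109/-17.5) (quadrant-adjusted) = 120°
z = 35(cos 120° + i sin 120°)


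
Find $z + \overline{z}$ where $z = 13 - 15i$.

z + conjugate(z) = (a + bi) + (a - bi) = 2a
= 2 * 13 = 26


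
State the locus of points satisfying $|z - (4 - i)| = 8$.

|z - z0| = r describes a circle centered at z0 with radius r
Here z0 = 4 - i and r = 8
Locus: Circle centered at (4, -1) with radius 8


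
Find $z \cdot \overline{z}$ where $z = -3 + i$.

z * conjugate(z) = |z|^2 = a^2 + b^2
= (-3)^2 + 1^2 = 10


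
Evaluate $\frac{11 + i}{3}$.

Divisor is real, so divide each part by 3:
= 11/3 + (1/3)i


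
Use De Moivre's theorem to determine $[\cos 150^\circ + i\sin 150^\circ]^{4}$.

By De Moivre: z^n = r^n(cos(nθ) + i sin(nθ))
= 1^4(cos(4*150°) + i sin(4*150°))
= 1(cos 240° + i sin 240°)
= -1/2 - (sqrt(3)/2)i


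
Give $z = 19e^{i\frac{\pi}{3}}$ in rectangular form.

a = r cos θ = 19 * 1/2 = 19/2
b = r sin θ = 19 * sqrt(3)/2 = 19*sqrt(3)/2
z = 19/2 + (19*sqrt(3)/2)i


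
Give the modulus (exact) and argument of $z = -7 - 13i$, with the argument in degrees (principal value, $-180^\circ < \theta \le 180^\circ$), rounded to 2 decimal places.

|z| = sqrt((-7)^2 + (-13)^2) = sqrt(218)
arg(z) = arctan(b/a) = arctan(-13/-7) (quadrant-adjusted) = -118.30°


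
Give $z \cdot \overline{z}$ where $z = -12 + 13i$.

z * conjugate(z) = |z|^2 = a^2 + b^2
= (-12)^2 + 13^2 = 313


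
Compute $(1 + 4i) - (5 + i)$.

(1 - 5) + (4 - 1)i = -4 + 3i


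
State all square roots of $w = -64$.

|w| = 64, arg(w) = 180°
Root modulus = 64^(1/2) = 8
Root arguments: θ_k = (180° + 360°k)/2 for k = 0, 1, ..., 1
Roots: 8i, -8i


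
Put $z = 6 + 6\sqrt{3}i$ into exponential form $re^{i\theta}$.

r = |z| = sqrt((6)^2 + (6*sqrt(3))^2) = sqrt(36 + 108) = sqrt(144) = 12
θ = arctan(b/a) = arctan(10.3923/6) (quadrant-adjusted) = 60° = π/3
z = 12e^(i*π/3)


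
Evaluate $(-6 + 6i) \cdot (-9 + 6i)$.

(a1*a2 - b1*b2) + (a1*b2 + b1*a2)i
= (54 - 36) + (-36 + (-54))i
= 18 - 90i


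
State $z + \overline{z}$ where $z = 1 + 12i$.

z + conjugate(z) = (a + bi) + (a - bi) = 2a
= 2 * 1 = 2


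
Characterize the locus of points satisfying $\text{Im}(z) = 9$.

Im(z) = y where z = x + yi; the equation y = 9 is satisfied by all points with that y-coordinate
Locus: Horizontal line y = 9


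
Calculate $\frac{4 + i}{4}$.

Divisor is real, so divide each part by 4:
= 1 + (1/4)i


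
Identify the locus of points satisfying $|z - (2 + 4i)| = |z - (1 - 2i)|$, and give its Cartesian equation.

|z - z1| = |z - z2| means z is equidistant from z1 and z2,
i.e. the perpendicular bisector of the segment from (2, 4) to (1, -2) (midpoint (3/2, 1)).
With z = x + yi, square both sides:
(x - 2)^2 + (y - 4)^2 = (x - 1)^2 + (y - (-2))^2
The x^2 and y^2 terms cancel: -2x + (-12)y = 5 - 20 = -15
Simplify: 2x + 12y = 15
Locus: Perpendicular bisector of the segment from (2, 4) to (1, -2): the line 2x + 12y = 15


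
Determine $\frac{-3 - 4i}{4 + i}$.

Multiply numerator and denominator by conjugate (4 - i):
= (-3 - 4i)(4 - i) / (4^2 + 1^2)
= (-16 - 13i) / 17
= -16/17 - (13/17)i


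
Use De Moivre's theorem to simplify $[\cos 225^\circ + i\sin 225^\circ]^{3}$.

By De Moivre: z^n = r^n(cos(nθ) + i sin(nθ))
= 1^3(cos(3*225°) + i sin(3*225°))
= 1(cos 315° + i sin 315°)
= sqrt(2)/2 - (sqrt(2)/2)i


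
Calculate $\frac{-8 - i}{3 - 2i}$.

Multiply numerator and denominator by conjugate (3 + 2i):
= (-8 - i)(3 + 2i) / (3^2 + (-2)^2)
= (-22 - 19i) / 13
= -22/13 - (19/13)i


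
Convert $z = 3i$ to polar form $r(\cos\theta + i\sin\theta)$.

r = |z| = sqrt(a^2 + b^2) = sqrt((0)^2 + (3)^2) = sqrt(0 + 9) = sqrt(9) = 3
a = 0 and b > 0, so z lies on the positive imaginary axis: θ = 90°
z = 3(cos 90° + i sin 90°)


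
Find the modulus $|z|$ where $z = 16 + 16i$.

|z| = sqrt(a^2 + b^2) = sqrt(16^2 + 16^2) = sqrt(512) = sqrt(512)


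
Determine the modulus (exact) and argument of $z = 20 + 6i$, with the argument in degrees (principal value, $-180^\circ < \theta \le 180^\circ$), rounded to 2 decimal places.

|z| = sqrt(20^2 + 6^2) = sqrt(436)
arg(z) = arctan(b/a) = arctan(6/20) (quadrant-adjusted) = 16.70°


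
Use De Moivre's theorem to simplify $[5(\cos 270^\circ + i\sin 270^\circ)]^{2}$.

By De Moivre: z^n = r^n(cos(nθ) + i sin(nθ))
= 5^2(cos(2*270°) + i sin(2*270°))
= 25(cos 180° + i sin 180°)
= -25


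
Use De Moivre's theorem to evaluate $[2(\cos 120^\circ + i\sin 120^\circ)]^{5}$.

By De Moivre: z^n = r^n(cos(nθ) + i sin(nθ))
= 2^5(cos(5*120°) + i sin(5*120°))
= 32(cos 240° + i sin 240°)
= -16 - 16*sqrt(3)i


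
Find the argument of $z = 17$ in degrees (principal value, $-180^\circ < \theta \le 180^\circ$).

b = 0 and a > 0, so z lies on the positive real axis: θ = 0°


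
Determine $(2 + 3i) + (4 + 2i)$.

(2 + 4) + (3 + 2)i = 6 + 5i


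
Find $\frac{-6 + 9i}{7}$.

Divisor is real, so divide each part by 7:
= -6/7 + (9/7)i


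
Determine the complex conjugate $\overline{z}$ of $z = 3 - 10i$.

If z = a + bi, then conjugate(z) = a - bi
conjugate(3 - 10i) = 3 + 10i


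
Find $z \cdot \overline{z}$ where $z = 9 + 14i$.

z * conjugate(z) = |z|^2 = a^2 + b^2
= 9^2 + 14^2 = 277


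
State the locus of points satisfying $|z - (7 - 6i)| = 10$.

|z - z0| = r describes a circle centered at z0 with radius r
Here z0 = 7 - 6i and r = 10
Locus: Circle centered at (7, -6) with radius 10


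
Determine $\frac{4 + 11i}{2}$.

Divisor is real, so divide each part by 2:
= 2 + (11/2)i


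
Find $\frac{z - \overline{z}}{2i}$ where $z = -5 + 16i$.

z - conjugate(z) = 2bi
(z - conjugate(z))/(2i) = 2bi/(2i) = b = 16


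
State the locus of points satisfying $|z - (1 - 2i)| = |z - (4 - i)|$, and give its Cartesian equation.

|z - z1| = |z - z2| means z is equidistant from z1 and z2,
i.e. the perpendicular bisector of the segment from (1, -2) to (4, -1) (midpoint (5/2, -3/2)).
With z = x + yi, square both sides:
(x - 1)^2 + (y - (-2))^2 = (x - 4)^2 + (y - (-1))^2
The x^2 and y^2 terms cancel: 6x + 2y = 17 - 5 = 12
Simplify: 3x + y = 6
Locus: Perpendicular bisector of the segment from (1, -2) to (4, -1): the line 3x + y = 6


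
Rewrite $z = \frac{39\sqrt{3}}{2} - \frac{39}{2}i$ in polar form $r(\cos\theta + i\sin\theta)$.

r = |z| = sqrt(a^2 + b^2) = sqrt((39*sqrt(3)/2)^2 + (-39/2)^2) = sqrt(4563/4 + 1521/4) = sqrt(1521) = 39
θ = arctan(b/a) = arctan(-19.5/33.775) (quadrant-adjusted) = 330°
z = 39(cos 330° + i sin 330°)


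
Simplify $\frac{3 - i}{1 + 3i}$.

Multiply numerator and denominator by conjugate (1 - 3i):
= (3 - i)(1 - 3i) / (1^2 + 3^2)
= (-10i) / 10
= -i


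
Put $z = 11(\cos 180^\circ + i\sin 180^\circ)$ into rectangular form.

a = r cos θ = 11 * -1 = -11
b = r sin θ = 11 * 0 = 0
z = -11


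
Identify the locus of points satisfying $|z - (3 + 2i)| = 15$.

|z - z0| = r describes a circle centered at z0 with radius r
Here z0 = 3 + 2i and r = 15
Locus: Circle centered at (3, 2) with radius 15


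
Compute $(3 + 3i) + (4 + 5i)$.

(3 + 4) + (3 + 5)i = 7 + 8i


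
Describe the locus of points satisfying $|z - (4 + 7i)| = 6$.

|z - z0| = r describes a circle centered at z0 with radius r
Here z0 = 4 + 7i and r = 6
Locus: Circle centered at (4, 7) with radius 6


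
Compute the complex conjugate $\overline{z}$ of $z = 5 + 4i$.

If z = a + bi, then conjugate(z) = a - bi
conjugate(5 + 4i) = 5 - 4i


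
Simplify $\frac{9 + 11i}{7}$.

Divisor is real, so divide each part by 7:
= 9/7 + (11/7)i


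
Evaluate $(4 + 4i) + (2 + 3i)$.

(4 + 2) + (4 + 3)i = 6 + 7i


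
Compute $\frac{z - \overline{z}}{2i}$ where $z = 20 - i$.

z - conjugate(z) = 2bi
(z - conjugate(z))/(2i) = 2bi/(2i) = b = -1


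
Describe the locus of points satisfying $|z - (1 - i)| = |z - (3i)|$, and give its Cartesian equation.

|z - z1| = |z - z2| means z is equidistant from z1 and z2,
i.e. the perpendicular bisector of the segment from (1, -1) to (0, 3) (midpoint (1/2, 1)).
With z = x + yi, square both sides:
(x - 1)^2 + (y - (-1))^2 = (x - 0)^2 + (y - 3)^2
The x^2 and y^2 terms cancel: -2x + 8y = 9 - 2 = 7
Simplify: 2x - 8y = -7
Locus: Perpendicular bisector of the segment from (1, -1) to (0, 3): the line 2x - 8y = -7


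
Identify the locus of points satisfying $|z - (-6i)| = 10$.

|z - z0| = r describes a circle centered at z0 with radius r
Here z0 = -6i and r = 10
Locus: Circle centered at (0, -6) with radius 10


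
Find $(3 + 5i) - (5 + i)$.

(3 - 5) + (5 - 1)i = -2 + 4i


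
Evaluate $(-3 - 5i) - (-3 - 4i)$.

(-3 - (-3)) + (-5 - (-4))i = -i


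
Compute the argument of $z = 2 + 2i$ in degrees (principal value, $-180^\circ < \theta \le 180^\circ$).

θ = arctan(b/a) = arctan(2/2) (quadrant-adjusted) = 45°


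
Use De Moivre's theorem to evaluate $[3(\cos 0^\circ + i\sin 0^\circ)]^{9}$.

By De Moivre: z^n = r^n(cos(nθ) + i sin(nθ))
= 3^9(cos(9*0°) + i sin(9*0°))
= 19683(cos 0° + i sin 0°)
= 19683


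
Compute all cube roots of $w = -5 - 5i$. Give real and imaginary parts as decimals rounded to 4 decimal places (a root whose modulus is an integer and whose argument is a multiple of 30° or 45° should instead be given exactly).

|w| = sqrt(50) ≈ 7.071068, arg(w) = 225°
Root modulus = sqrt(50)^(1/3) ≈ 1.919383
Root arguments: θ_k = (225° + 360°k)/3 for k = 0, 1, ..., 2
Compute each root as (root modulus)(cos θ_k + i sin θ_k) using full-precision intermediates, then round to 4 decimal places.
Roots: 0.4968 + 1.8540i, -1.8540 - 0.4968i, 1.3572 - 1.3572i


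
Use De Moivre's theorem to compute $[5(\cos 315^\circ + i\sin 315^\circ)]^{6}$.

By De Moivre: z^n = r^n(cos(nθ) + i sin(nθ))
= 5^6(cos(6*315°) + i sin(6*315°))
= 15625(cos 90° + i sin 90°)
= 15625i


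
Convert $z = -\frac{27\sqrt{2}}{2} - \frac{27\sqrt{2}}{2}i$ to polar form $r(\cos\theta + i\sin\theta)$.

r = |z| = sqrt(a^2 + b^2) = sqrt((-27*sqrt(2)/2)^2 + (-27*sqrt(2)/2)^2) = sqrt(729/2 + 729/2) = sqrt(729) = 27
θ = arctan(b/a) = arctan(-19.0919/-19.0919) (quadrant-adjusted) = 225°
z = 27(cos 225° + i sin 225°)


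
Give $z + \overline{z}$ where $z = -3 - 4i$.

z + conjugate(z) = (a + bi) + (a - bi) = 2a
= 2 * (-3) = -6


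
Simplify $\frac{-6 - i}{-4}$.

Divisor is real, so divide each part by -4:
= 3/2 + (1/4)i


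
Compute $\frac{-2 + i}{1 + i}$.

Multiply numerator and denominator by conjugate (1 - i):
= (-2 + i)(1 - i) / (1^2 + 1^2)
= (-1 + 3i) / 2
= -1/2 + (3/2)i


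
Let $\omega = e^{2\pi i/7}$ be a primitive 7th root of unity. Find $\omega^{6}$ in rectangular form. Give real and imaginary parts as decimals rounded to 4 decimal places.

ω^6 = e^(2πi·6/7) = e^(i·12π/7)
= cos(12π/7) + i sin(12π/7)
= 0.6235 - 0.7818i


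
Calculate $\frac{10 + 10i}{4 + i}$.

Multiply numerator and denominator by conjugate (4 - i):
= (10 + 10i)(4 - i) / (4^2 + 1^2)
= (50 + 30i) / 17
= 50/17 + (30/17)i


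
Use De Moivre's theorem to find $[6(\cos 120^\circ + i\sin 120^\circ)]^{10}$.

By De Moivre: z^n = r^n(cos(nθ) + i sin(nθ))
= 6^10(cos(10*120°) + i sin(10*120°))
= 60466176(cos 120° + i sin 120°)
= -30233088 + 30233088*sqrt(3)i


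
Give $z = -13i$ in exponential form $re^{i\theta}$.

r = |z| = sqrt((0)^2 + (-13)^2) = sqrt(0 + 169) = sqrt(169) = 13
a = 0 and b < 0, so z lies on the negative imaginary axis: θ = -90° = -π/2
z = 13e^(-i*π/2)


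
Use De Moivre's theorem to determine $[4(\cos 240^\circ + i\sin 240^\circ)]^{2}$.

By De Moivre: z^n = r^n(cos(nθ) + i sin(nθ))
= 4^2(cos(2*240°) + i sin(2*240°))
= 16(cos 120° + i sin 120°)
= -8 + 8*sqrt(3)i


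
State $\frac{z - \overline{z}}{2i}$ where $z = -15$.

z - conjugate(z) = 2bi
(z - conjugate(z))/(2i) = 2bi/(2i) = b = 0


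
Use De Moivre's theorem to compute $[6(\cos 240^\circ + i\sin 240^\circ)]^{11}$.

By De Moivre: z^n = r^n(cos(nθ) + i sin(nθ))
= 6^11(cos(11*240°) + i sin(11*240°))
= 362797056(cos 120° + i sin 120°)
= -181398528 + 181398528*sqrt(3)i


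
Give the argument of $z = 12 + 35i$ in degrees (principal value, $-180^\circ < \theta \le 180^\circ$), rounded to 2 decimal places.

θ = arctan(b/a) = arctan(35/12) (quadrant-adjusted) = 71.08°


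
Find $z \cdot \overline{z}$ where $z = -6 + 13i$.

z * conjugate(z) = |z|^2 = a^2 + b^2
= (-6)^2 + 13^2 = 205


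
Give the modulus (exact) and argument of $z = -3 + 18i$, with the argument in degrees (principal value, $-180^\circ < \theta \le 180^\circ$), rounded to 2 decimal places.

|z| = sqrt((-3)^2 + 18^2) = sqrt(333)
arg(z) = arctan(b/a) = arctan(18/-3) (quadrant-adjusted) = 99.46°


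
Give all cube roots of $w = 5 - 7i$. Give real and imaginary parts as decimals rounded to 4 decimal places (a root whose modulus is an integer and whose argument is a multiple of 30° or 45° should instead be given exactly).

|w| = sqrt(74) ≈ 8.602325, arg(w) ≈ 305.537678°
Root modulus = sqrt(74)^(1/3) ≈ 2.048984
Root arguments: θ_k = (arg(w) + 360°k)/3 for k = 0, 1, ..., 2
Compute each root as (root modulus)(cos θ_k + i sin θ_k) using full-precision intermediates, then round to 4 decimal places.
Roots: -0.4206 + 2.0053i, -1.5264 - 1.3669i, 1.9470 - 0.6384i


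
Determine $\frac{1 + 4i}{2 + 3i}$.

Multiply numerator and denominator by conjugate (2 - 3i):
= (1 + 4i)(2 - 3i) / (2^2 + 3^2)
= (14 + 5i) / 13
= 14/13 + (5/13)i


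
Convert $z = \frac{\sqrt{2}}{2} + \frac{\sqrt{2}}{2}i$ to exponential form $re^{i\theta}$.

r = |z| = sqrt((sqrt(2)/2)^2 + (sqrt(2)/2)^2) = sqrt(1/2 + 1/2) = sqrt(1) = 1
θ = arctan(b/a) = arctan(0.7071/0.7071) (quadrant-adjusted) = 45° = π/4
z = 1e^(i*π/4)


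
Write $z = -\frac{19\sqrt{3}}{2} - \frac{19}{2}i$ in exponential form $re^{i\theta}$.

r = |z| = sqrt((-19*sqrt(3)/2)^2 + (-19/2)^2) = sqrt(1083/4 + 361/4) = sqrt(361) = 19
θ = arctan(b/a) = arctan(-9.5/-16.4545) (quadrant-adjusted) = -150° = -5π/6
z = 19e^(-i*5π/6)


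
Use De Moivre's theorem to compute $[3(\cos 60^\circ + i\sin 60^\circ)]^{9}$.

By De Moivre: z^n = r^n(cos(nθ) + i sin(nθ))
= 3^9(cos(9*60°) + i sin(9*60°))
= 19683(cos 180° + i sin 180°)
= -19683


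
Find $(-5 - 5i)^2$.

(a + bi)^2 = a^2 - b^2 + 2abi
= (-5)^2 - (-5)^2 + 2*(-5)*(-5)i
= 50i


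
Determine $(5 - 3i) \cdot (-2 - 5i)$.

(a1*a2 - b1*b2) + (a1*b2 + b1*a2)i
= (-10 - 15) + (-25 + 6)i
= -25 - 19i


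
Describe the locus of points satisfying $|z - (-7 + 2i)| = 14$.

|z - z0| = r describes a circle centered at z0 with radius r
Here z0 = -7 + 2i and r = 14
Locus: Circle centered at (-7, 2) with radius 14


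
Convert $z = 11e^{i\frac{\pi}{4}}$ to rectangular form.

a = r cos θ = 11 * sqrt(2)/2 = 11*sqrt(2)/2
b = r sin θ = 11 * sqrt(2)/2 = 11*sqrt(2)/2
z = 11*sqrt(2)/2 + (11*sqrt(2)/2)i


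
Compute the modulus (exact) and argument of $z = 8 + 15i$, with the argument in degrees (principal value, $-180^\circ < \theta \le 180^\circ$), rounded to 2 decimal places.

|z| = sqrt(8^2 + 15^2) = 17
arg(z) = arctan(b/a) = arctan(15/8) (quadrant-adjusted) = 61.93°


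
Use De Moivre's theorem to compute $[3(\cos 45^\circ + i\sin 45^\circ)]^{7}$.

By De Moivre: z^n = r^n(cos(nθ) + i sin(nθ))
= 3^7(cos(7*45°) + i sin(7*45°))
= 2187(cos 315° + i sin 315°)
= 2187*sqrt(2)/2 - (2187*sqrt(2)/2)i


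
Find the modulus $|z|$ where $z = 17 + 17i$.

|z| = sqrt(a^2 + b^2) = sqrt(17^2 + 17^2) = sqrt(578) = sqrt(578)


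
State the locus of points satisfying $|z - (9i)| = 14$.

|z - z0| = r describes a circle centered at z0 with radius r
Here z0 = 9i and r = 14
Locus: Circle centered at (0, 9) with radius 14


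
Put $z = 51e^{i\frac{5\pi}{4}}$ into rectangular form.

a = r cos θ = 51 * -sqrt(2)/2 = -51*sqrt(2)/2
b = r sin θ = 51 * -sqrt(2)/2 = -51*sqrt(2)/2
z = -51*sqrt(2)/2 - (51*sqrt(2)/2)i


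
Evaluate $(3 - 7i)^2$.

(a + bi)^2 = a^2 - b^2 + 2abi
= 3^2 - (-7)^2 + 2*3*(-7)i
= -40 - 42i


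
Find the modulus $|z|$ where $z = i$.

|z| = sqrt(a^2 + b^2) = sqrt(0^2 + 1^2) = sqrt(1) = 1


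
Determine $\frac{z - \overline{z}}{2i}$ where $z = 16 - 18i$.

z - conjugate(z) = 2bi
(z - conjugate(z))/(2i) = 2bi/(2i) = b = -18


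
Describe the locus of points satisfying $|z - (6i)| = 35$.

|z - z0| = r describes a circle centered at z0 with radius r
Here z0 = 6i and r = 35
Locus: Circle centered at (0, 6) with radius 35


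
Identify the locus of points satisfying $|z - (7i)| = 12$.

|z - z0| = r describes a circle centered at z0 with radius r
Here z0 = 7i and r = 12
Locus: Circle centered at (0, 7) with radius 12


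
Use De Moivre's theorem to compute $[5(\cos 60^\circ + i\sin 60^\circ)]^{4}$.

By De Moivre: z^n = r^n(cos(nθ) + i sin(nθ))
= 5^4(cos(4*60°) + i sin(4*60°))
= 625(cos 240° + i sin 240°)
= -625/2 - (625*sqrt(3)/2)i


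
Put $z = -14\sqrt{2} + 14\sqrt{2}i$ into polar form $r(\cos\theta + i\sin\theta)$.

r = |z| = sqrt(a^2 + b^2) = sqrt((-14*sqrt(2))^2 + (14*sqrt(2))^2) = sqrt(392 + 392) = sqrt(784) = 28
θ = arctan(b/a) = arctan(19.799/-19.799) (quadrant-adjusted) = 135°
z = 28(cos 135° + i sin 135°)


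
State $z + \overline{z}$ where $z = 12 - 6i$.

z + conjugate(z) = (a + bi) + (a - bi) = 2a
= 2 * 12 = 24


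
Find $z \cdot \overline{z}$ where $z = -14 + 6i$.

z * conjugate(z) = |z|^2 = a^2 + b^2
= (-14)^2 + 6^2 = 232


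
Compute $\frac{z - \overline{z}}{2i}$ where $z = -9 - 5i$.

z - conjugate(z) = 2bi
(z - conjugate(z))/(2i) = 2bi/(2i) = b = -5


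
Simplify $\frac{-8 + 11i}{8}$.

Divisor is real, so divide each part by 8:
= -1 + (11/8)i


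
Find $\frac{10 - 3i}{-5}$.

Divisor is real, so divide each part by -5:
= -2 + (3/5)i


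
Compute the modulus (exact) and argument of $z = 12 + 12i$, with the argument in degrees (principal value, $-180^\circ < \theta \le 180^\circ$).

|z| = sqrt(12^2 + 12^2) = sqrt(288)
arg(z) = arctan(b/a) = arctan(12/12) (quadrant-adjusted) = 45°


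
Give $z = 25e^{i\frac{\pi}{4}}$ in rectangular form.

a = r cos θ = 25 * sqrt(2)/2 = 25*sqrt(2)/2
b = r sin θ = 25 * sqrt(2)/2 = 25*sqrt(2)/2
z = 25*sqrt(2)/2 + (25*sqrt(2)/2)i


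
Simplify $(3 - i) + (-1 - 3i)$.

(3 + (-1)) + (-1 + (-3))i = 2 - 4i


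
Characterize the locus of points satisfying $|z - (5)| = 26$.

|z - z0| = r describes a circle centered at z0 with radius r
Here z0 = 5 and r = 26
Locus: Circle centered at (5, 0) with radius 26


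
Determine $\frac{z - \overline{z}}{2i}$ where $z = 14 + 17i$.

z - conjugate(z) = 2bi
(z - conjugate(z))/(2i) = 2bi/(2i) = b = 17


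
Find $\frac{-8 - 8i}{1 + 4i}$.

Multiply numerator and denominator by conjugate (1 - 4i):
= (-8 - 8i)(1 - 4i) / (1^2 + 4^2)
= (-40 + 24i) / 17
= -40/17 + (24/17)i


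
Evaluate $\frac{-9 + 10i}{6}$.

Divisor is real, so divide each part by 6:
= -3/2 + (5/3)i


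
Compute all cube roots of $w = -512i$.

|w| = 512, arg(w) = 270°
Root modulus = 512^(1/3) = 8
Root arguments: θ_k = (270° + 360°k)/3 for k = 0, 1, ..., 2
Roots: 8i, -4*sqrt(3) - 4i, 4*sqrt(3) - 4i


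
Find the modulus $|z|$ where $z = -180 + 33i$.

|z| = sqrt(a^2 + b^2) = sqrt((-180)^2 + 33^2) = sqrt(33489) = 183


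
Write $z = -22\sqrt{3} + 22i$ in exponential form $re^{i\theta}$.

r = |z| = sqrt((-22*sqrt(3))^2 + (22)^2) = sqrt(1452 + 484) = sqrt(1936) = 44
θ = arctan(b/a) = arctan(22/-38.1051) (quadrant-adjusted) = 150° = 5π/6
z = 44e^(i*5π/6)


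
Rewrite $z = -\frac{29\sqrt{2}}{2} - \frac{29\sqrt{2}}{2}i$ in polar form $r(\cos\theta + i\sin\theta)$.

r = |z| = sqrt(a^2 + b^2) = sqrt((-29*sqrt(2)/2)^2 + (-29*sqrt(2)/2)^2) = sqrt(841/2 + 841/2) = sqrt(841) = 29
θ = arctan(b/a) = arctan(-20.5061/-20.5061) (quadrant-adjusted) = 225°
z = 29(cos 225° + i sin 225°)


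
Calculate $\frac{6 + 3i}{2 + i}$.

Multiply numerator and denominator by conjugate (2 - i):
= (6 + 3i)(2 - i) / (2^2 + 1^2)
= (15) / 5
= 3


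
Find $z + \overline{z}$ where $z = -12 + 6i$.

z + conjugate(z) = (a + bi) + (a - bi) = 2a
= 2 * (-12) = -24


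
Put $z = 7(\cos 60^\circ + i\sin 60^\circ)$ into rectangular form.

a = r cos θ = 7 * 1/2 = 7/2
b = r sin θ = 7 * sqrt(3)/2 = 7*sqrt(3)/2
z = 7/2 + (7*sqrt(3)/2)i


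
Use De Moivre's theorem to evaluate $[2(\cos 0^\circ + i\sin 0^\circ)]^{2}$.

By De Moivre: z^n = r^n(cos(nθ) + i sin(nθ))
= 2^2(cos(2*0°) + i sin(2*0°))
= 4(cos 0° + i sin 0°)
= 4


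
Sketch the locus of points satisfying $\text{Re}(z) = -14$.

Re(z) = x where z = x + yi; the equation x = -14 is satisfied by all points with that x-coordinate
Locus: Vertical line x = -14


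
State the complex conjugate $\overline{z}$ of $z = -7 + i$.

If z = a + bi, then conjugate(z) = a - bi
conjugate(-7 + i) = -7 - i


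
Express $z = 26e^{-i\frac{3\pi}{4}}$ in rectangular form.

a = r cos θ = 26 * -sqrt(2)/2 = -13*sqrt(2)
b = r sin θ = 26 * -sqrt(2)/2 = -13*sqrt(2)
z = -13*sqrt(2) - 13*sqrt(2)i


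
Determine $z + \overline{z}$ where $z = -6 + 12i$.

z + conjugate(z) = (a + bi) + (a - bi) = 2a
= 2 * (-6) = -12


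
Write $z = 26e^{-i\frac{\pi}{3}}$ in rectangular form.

a = r cos θ = 26 * 1/2 = 13
b = r sin θ = 26 * -sqrt(3)/2 = -13*sqrt(3)
z = 13 - 13*sqrt(3)i


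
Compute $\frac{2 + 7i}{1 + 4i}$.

Multiply numerator and denominator by conjugate (1 - 4i):
= (2 + 7i)(1 - 4i) / (1^2 + 4^2)
= (30 - i) / 17
= 30/17 - (1/17)i


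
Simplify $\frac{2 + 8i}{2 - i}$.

Multiply numerator and denominator by conjugate (2 + i):
= (2 + 8i)(2 + i) / (2^2 + (-1)^2)
= (-4 + 18i) / 5
= -4/5 + (18/5)i


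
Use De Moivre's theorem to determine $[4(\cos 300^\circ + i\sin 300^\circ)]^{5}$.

By De Moivre: z^n = r^n(cos(nθ) + i sin(nθ))
= 4^5(cos(5*300°) + i sin(5*300°))
= 1024(cos 60° + i sin 60°)
= 512 + 512*sqrt(3)i


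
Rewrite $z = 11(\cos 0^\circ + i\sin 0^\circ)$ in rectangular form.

a = r cos θ = 11 * 1 = 11
b = r sin θ = 11 * 0 = 0
z = 11


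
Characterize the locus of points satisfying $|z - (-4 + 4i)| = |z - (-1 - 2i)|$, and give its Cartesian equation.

|z - z1| = |z - z2| means z is equidistant from z1 and z2,
i.e. the perpendicular bisector of the segment from (-4, 4) to (-1, -2) (midpoint (-5/2, 1)).
With z = x + yi, square both sides:
(x - (-4))^2 + (y - 4)^2 = (x - (-1))^2 + (y - (-2))^2
The x^2 and y^2 terms cancel: 6x + (-12)y = 5 - 32 = -27
Simplify: 2x - 4y = -9
Locus: Perpendicular bisector of the segment from (-4, 4) to (-1, -2): the line 2x - 4y = -9


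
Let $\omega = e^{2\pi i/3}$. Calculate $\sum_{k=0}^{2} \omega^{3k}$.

Since 3 divides 3, ω^3 = (ω^3)^1 = 1^1 = 1, so every term is 1.
Sum = 3 · 1 = 3


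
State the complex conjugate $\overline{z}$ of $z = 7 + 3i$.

If z = a + bi, then conjugate(z) = a - bi
conjugate(7 + 3i) = 7 - 3i


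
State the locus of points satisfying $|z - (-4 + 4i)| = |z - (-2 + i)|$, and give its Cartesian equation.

|z - z1| = |z - z2| means z is equidistant from z1 and z2,
i.e. the perpendicular bisector of the segment from (-4, 4) to (-2, 1) (midpoint (-3, 5/2)).
With z = x + yi, square both sides:
(x - (-4))^2 + (y - 4)^2 = (x - (-2))^2 + (y - 1)^2
The x^2 and y^2 terms cancel: 4x + (-6)y = 5 - 32 = -27
Simplify: 4x - 6y = -27
Locus: Perpendicular bisector of the segment from (-4, 4) to (-2, 1): the line 4x - 6y = -27


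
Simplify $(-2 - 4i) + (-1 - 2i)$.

(-2 + (-1)) + (-4 + (-2))i = -3 - 6i


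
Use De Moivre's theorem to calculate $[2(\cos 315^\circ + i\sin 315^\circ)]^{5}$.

By De Moivre: z^n = r^n(cos(nθ) + i sin(nθ))
= 2^5(cos(5*315°) + i sin(5*315°))
= 32(cos 135° + i sin 135°)
= -16*sqrt(2) + 16*sqrt(2)i


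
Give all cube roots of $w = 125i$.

|w| = 125, arg(w) = 90°
Root modulus = 125^(1/3) = 5
Root arguments: θ_k = (90° + 360°k)/3 for k = 0, 1, ..., 2
Roots: 5*sqrt(3)/2 + (5/2)i, -5*sqrt(3)/2 + (5/2)i, -5i


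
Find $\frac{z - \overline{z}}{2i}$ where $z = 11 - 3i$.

z - conjugate(z) = 2bi
(z - conjugate(z))/(2i) = 2bi/(2i) = b = -3


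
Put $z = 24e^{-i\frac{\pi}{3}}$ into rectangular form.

a = r cos θ = 24 * 1/2 = 12
b = r sin θ = 24 * -sqrt(3)/2 = -12*sqrt(3)
z = 12 - 12*sqrt(3)i


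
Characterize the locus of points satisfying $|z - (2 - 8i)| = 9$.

|z - z0| = r describes a circle centered at z0 with radius r
Here z0 = 2 - 8i and r = 9
Locus: Circle centered at (2, -8) with radius 9


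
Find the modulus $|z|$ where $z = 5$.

|z| = sqrt(a^2 + b^2) = sqrt(5^2 + 0^2) = sqrt(25) = 5


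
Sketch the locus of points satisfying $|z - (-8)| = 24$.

|z - z0| = r describes a circle centered at z0 with radius r
Here z0 = -8 and r = 24
Locus: Circle centered at (-8, 0) with radius 24


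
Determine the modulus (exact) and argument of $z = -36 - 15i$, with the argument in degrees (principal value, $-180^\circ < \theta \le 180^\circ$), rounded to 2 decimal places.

|z| = sqrt((-36)^2 + (-15)^2) = 39
arg(z) = arctan(b/a) = arctan(-15/-36) (quadrant-adjusted) = -157.38°


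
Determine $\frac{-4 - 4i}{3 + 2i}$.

Multiply numerator and denominator by conjugate (3 - 2i):
= (-4 - 4i)(3 - 2i) / (3^2 + 2^2)
= (-20 - 4i) / 13
= -20/13 - (4/13)i


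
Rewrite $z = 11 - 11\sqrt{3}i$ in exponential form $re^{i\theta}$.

r = |z| = sqrt((11)^2 + (-11*sqrt(3))^2) = sqrt(121 + 363) = sqrt(484) = 22
θ = arctan(b/a) = arctan(-19.0526/11) (quadrant-adjusted) = -60° = -π/3
z = 22e^(-i*π/3)


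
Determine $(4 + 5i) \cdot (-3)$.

(a1*a2 - b1*b2) + (a1*b2 + b1*a2)i
= (-12 - 0) + (0 + (-15))i
= -12 - 15i


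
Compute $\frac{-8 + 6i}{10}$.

Divisor is real, so divide each part by 10:
= -4/5 + (3/5)i


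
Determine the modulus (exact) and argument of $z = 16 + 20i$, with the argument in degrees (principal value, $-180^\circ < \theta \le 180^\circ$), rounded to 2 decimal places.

|z| = sqrt(16^2 + 20^2) = sqrt(656)
arg(z) = arctan(b/a) = arctan(20/16) (quadrant-adjusted) = 51.34°


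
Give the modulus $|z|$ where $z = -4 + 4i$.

|z| = sqrt(a^2 + b^2) = sqrt((-4)^2 + 4^2) = sqrt(32) = sqrt(32)


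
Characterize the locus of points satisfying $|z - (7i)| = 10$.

|z - z0| = r describes a circle centered at z0 with radius r
Here z0 = 7i and r = 10
Locus: Circle centered at (0, 7) with radius 10


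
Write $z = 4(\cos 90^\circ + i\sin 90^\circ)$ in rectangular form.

a = r cos θ = 4 * 0 = 0
b = r sin θ = 4 * 1 = 4
z = 4i


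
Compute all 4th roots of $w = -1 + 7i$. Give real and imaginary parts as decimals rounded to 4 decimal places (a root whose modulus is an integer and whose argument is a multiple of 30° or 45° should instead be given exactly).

|w| = sqrt(50) ≈ 7.071068, arg(w) ≈ 98.130102°
Root modulus = sqrt(50)^(1/4) ≈ 1.630689
Root arguments: θ_k = (arg(w) + 360°k)/4 for k = 0, 1, ..., 3
Compute each root as (root modulus)(cos θ_k + i sin θ_k) using full-precision intermediates, then round to 4 decimal places.
Roots: 1.4835 + 0.6771i, -0.6771 + 1.4835i, -1.4835 - 0.6771i, 0.6771 - 1.4835i


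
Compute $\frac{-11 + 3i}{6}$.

Divisor is real, so divide each part by 6:
= -11/6 + (1/2)i


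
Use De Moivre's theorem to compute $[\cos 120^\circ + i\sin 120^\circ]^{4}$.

By De Moivre: z^n = r^n(cos(nθ) + i sin(nθ))
= 1^4(cos(4*120°) + i sin(4*120°))
= 1(cos 120° + i sin 120°)
= -1/2 + (sqrt(3)/2)i


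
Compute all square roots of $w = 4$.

|w| = 4, arg(w) = 0°
Root modulus = 4^(1/2) = 2
Root arguments: θ_k = (0° + 360°k)/2 for k = 0, 1, ..., 1
Roots: 2, -2


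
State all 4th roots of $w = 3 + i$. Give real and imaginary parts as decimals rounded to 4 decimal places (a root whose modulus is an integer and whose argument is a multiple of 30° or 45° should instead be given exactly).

|w| = sqrt(10) ≈ 3.162278, arg(w) ≈ 18.434949°
Root modulus = sqrt(10)^(1/4) ≈ 1.333521
Root arguments: θ_k = (arg(w) + 360°k)/4 for k = 0, 1, ..., 3
Compute each root as (root modulus)(cos θ_k + i sin θ_k) using full-precision intermediates, then round to 4 decimal places.
Roots: 1.3292 + 0.1071i, -0.1071 + 1.3292i, -1.3292 - 0.1071i, 0.1071 - 1.3292i


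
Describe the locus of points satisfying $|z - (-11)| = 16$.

|z - z0| = r describes a circle centered at z0 with radius r
Here z0 = -11 and r = 16
Locus: Circle centered at (-11, 0) with radius 16


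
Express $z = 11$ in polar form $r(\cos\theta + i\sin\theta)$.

r = |z| = sqrt(a^2 + b^2) = sqrt((11)^2 + (0)^2) = sqrt(121 + 0) = sqrt(121) = 11
b = 0 and a > 0, so z lies on the positive real axis: θ = 0°
z = 11(cos 0° + i sin 0°)


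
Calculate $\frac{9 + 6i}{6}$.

Divisor is real, so divide each part by 6:
= 3/2 + i


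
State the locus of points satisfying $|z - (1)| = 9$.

|z - z0| = r describes a circle centered at z0 with radius r
Here z0 = 1 and r = 9
Locus: Circle centered at (1, 0) with radius 9


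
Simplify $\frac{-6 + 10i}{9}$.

Divisor is real, so divide each part by 9:
= -2/3 + (10/9)i


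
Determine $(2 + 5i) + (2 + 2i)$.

(2 + 2) + (5 + 2)i = 4 + 7i


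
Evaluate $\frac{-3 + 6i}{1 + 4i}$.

Multiply numerator and denominator by conjugate (1 - 4i):
= (-3 + 6i)(1 - 4i) / (1^2 + 4^2)
= (21 + 18i) / 17
= 21/17 + (18/17)i


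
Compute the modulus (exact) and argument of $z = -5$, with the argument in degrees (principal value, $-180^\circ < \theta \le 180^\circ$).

|z| = sqrt((-5)^2 + 0^2) = 5
b = 0 and a < 0, so z lies on the negative real axis: arg(z) = 180°


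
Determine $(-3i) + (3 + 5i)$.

(0 + 3) + (-3 + 5)i = 3 + 2i


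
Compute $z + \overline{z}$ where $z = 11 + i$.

z + conjugate(z) = (a + bi) + (a - bi) = 2a
= 2 * 11 = 22


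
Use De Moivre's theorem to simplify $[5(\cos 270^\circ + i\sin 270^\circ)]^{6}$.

By De Moivre: z^n = r^n(cos(nθ) + i sin(nθ))
= 5^6(cos(6*270°) + i sin(6*270°))
= 15625(cos 180° + i sin 180°)
= -15625


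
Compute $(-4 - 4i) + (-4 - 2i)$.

(-4 + (-4)) + (-4 + (-2))i = -8 - 6i


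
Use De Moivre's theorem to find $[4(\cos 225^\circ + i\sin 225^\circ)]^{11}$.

By De Moivre: z^n = r^n(cos(nθ) + i sin(nθ))
= 4^11(cos(11*225°) + i sin(11*225°))
= 4194304(cos 315° + i sin 315°)
= 2097152*sqrt(2) - 2097152*sqrt(2)i


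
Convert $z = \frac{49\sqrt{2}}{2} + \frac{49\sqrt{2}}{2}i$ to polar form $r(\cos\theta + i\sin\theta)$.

r = |z| = sqrt(a^2 + b^2) = sqrt((49*sqrt(2)/2)^2 + (49*sqrt(2)/2)^2) = sqrt(2401/2 + 2401/2) = sqrt(2401) = 49
θ = arctan(b/a) = arctan(34.6482/34.6482) (quadrant-adjusted) = 45°
z = 49(cos 45° + i sin 45°)


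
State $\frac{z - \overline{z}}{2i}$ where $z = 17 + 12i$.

z - conjugate(z) = 2bi
(z - conjugate(z))/(2i) = 2bi/(2i) = b = 12


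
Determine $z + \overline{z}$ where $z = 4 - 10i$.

z + conjugate(z) = (a + bi) + (a - bi) = 2a
= 2 * 4 = 8


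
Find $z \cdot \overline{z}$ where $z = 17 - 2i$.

z * conjugate(z) = |z|^2 = a^2 + b^2
= 17^2 + (-2)^2 = 293


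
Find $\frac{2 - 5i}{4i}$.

Multiply numerator and denominator by conjugate (-4i):
= (2 - 5i)(-4i) / (0^2 + 4^2)
= (-20 - 8i) / 16
Divide through by 4: (-5 - 2i) / 4
= -5/4 - (1/2)i
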